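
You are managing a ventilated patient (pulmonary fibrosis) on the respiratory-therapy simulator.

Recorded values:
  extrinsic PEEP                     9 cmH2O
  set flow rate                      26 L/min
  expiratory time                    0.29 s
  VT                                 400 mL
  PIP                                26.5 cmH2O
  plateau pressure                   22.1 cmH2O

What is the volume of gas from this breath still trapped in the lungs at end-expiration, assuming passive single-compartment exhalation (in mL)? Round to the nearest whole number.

Flow: 26 L/min ÷ 60 = 0.4333 L/s.
R = (PIP − Pplat)/V̇ = (26.5 − 22.1) / 0.4333 = 4.4/0.4333 = 10.155 cmH2O·s/L.
C = Vt/(Pplat − PEEP) = 400.0 / (22.1 − 9) = 400.0/13.1 = 30.534 mL/cmH2O.
τ = R × C = 10.155 × 0.03053 L/cmH2O = 0.31 s.
Fraction remaining = e^(−Te/τ) = e^(−0.29/0.31) = 0.3924.
Trapped volume = 400.0 × 0.3924 = 156.96 mL.

157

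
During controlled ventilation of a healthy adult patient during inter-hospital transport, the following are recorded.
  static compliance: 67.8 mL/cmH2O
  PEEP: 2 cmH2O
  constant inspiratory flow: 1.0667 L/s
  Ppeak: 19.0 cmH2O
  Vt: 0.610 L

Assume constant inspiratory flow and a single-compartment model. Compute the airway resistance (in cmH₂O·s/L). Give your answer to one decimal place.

7.5

Equation of motion (constant flow): PIP = Vt/C + R·V̇ + PEEP.
R·V̇ = PIP − Vt/C − PEEP = 19.0 − 610/67.8 − 2 = 19.0 − 8.997 − 2 = 8.003 cmH2O.
R = 8.003 / 1.0667 = 7.503 cmH2O·s/L.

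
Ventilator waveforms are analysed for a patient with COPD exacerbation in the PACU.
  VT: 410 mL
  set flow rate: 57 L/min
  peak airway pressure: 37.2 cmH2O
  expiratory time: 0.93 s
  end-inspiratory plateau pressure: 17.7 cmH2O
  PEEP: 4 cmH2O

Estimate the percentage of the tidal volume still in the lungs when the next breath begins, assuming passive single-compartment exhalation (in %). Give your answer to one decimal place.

22.0

Flow: 57 L/min ÷ 60 = 0.95 L/s.
R = (PIP − Pplat)/V̇ = (37.2 − 17.7) / 0.95 = 19.5/0.95 = 20.526 cmH2O·s/L.
C = Vt/(Pplat − PEEP) = 410.0 / (17.7 − 4) = 410.0/13.7 = 29.927 mL/cmH2O.
τ = R × C = 20.526 × 0.02993 L/cmH2O = 0.6143 s.
Fraction remaining at end-expiration = e^(−Te/τ) = e^(−0.93/0.6143) = 0.22 → 22.0%.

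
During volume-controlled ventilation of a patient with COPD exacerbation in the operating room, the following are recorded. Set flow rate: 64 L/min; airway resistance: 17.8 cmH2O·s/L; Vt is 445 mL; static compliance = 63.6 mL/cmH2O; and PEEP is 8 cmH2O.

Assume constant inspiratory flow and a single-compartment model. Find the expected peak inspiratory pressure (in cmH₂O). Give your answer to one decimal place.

34.0

Flow: 64 L/min ÷ 60 = 1.0667 L/s.
Equation of motion (constant flow): PIP = Vt/C + R·V̇ + PEEP.
PIP = 445/63.6 + 17.8×1.0667 + 8 = 6.997 + 18.987 + 8 = 33.984 cmH2O.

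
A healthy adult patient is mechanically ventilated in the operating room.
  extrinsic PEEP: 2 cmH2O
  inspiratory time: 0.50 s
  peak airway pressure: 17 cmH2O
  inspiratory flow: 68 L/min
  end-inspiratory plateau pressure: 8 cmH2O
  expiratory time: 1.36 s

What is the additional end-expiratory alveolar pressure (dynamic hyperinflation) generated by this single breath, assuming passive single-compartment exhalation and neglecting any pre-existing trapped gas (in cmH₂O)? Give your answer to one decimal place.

1.0

Flow: 68 L/min ÷ 60 = 1.1333 L/s.
Vt = flow × Ti = 1.1333 L/s × 0.50 s × 1000 mL/L = 566.65 mL.
R = (PIP − Pplat)/V̇ = (17 − 8) / 1.1333 = 9.0/1.1333 = 7.941 cmH2O·s/L.
C = Vt/(Pplat − PEEP) = 566.65 / (8 − 2) = 566.65/6.0 = 94.442 mL/cmH2O.
τ = R × C = 7.941 × 0.09444 L/cmH2O = 0.7499 s.
Fraction remaining = e^(−Te/τ) = e^(−1.36/0.7499) = 0.1631; trapped volume = 566.65 × 0.1631 = 92.421 mL.
Additional alveolar pressure from trapping ≈ V_trapped / C = 92.421 / 94.442 = 0.9786 cmH2O.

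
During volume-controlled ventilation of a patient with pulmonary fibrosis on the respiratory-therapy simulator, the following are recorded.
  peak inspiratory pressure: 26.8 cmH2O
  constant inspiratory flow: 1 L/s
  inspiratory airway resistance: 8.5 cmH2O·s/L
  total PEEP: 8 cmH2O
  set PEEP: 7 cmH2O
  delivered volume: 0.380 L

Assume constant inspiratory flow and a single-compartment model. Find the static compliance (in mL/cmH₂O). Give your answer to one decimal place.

Total PEEP = 8 cmH2O (set 7 + intrinsic 1); this is the baseline alveolar pressure.
Equation of motion (constant flow): PIP = Vt/C + R·V̇ + PEEP.
Vt/C = PIP − R·V̇ − PEEP = 26.8 − 8.5×1 − 8 = 26.8 − 8.5 − 8 = 10.3 cmH2O.
C = Vt / 10.3 = 380 / 10.3 = 36.893 mL/cmH2O.

36.9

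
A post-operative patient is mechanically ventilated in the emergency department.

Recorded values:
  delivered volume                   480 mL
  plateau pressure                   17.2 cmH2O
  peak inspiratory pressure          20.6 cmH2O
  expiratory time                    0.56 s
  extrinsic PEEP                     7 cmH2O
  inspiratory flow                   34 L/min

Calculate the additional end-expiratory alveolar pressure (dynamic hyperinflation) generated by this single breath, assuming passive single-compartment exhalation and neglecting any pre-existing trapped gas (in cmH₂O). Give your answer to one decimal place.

1.4

Flow: 34 L/min ÷ 60 = 0.5667 L/s.
R = (PIP − Pplat)/V̇ = (20.6 − 17.2) / 0.5667 = 3.4/0.5667 = 6.0 cmH2O·s/L.
C = Vt/(Pplat − PEEP) = 480.0 / (17.2 − 7) = 480.0/10.2 = 47.059 mL/cmH2O.
τ = R × C = 6.0 × 0.04706 L/cmH2O = 0.2824 s.
Fraction remaining = e^(−Te/τ) = e^(−0.56/0.2824) = 0.1377; trapped volume = 480.0 × 0.1377 = 66.096 mL.
Additional alveolar pressure from trapping ≈ V_trapped / C = 66.096 / 47.059 = 1.405 cmH2O.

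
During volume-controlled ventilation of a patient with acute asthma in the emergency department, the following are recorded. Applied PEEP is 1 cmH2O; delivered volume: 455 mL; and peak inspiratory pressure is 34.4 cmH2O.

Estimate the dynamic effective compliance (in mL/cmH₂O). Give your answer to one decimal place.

Dynamic compliance = Vt / (PIP − PEEP) = 455 / (34.4 − 1) = 455 / 33.4 = 13.623 mL/cmH2O.

13.6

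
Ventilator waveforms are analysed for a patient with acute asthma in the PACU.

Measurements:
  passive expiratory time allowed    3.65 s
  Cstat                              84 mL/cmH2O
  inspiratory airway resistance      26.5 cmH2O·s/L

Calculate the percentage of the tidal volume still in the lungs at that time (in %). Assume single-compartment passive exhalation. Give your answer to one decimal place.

τ = R × C = 26.5 × 84 mL/cmH2O = 26.5 × 0.084 L/cmH2O = 2.226 s.
Passive exhalation: V(t)/V₀ = e^(−t/τ) = e^(−3.65/2.226) = 0.194.
Fraction remaining = 0.194 → 19.4%.

19.4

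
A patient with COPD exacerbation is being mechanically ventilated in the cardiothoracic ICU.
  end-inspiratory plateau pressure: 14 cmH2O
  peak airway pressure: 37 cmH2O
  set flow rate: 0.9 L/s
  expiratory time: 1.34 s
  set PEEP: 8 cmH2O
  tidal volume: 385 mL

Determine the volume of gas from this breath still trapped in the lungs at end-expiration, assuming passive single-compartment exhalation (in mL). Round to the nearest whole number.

R = (PIP − Pplat)/V̇ = (37 − 14) / 0.9 = 23.0/0.9 = 25.556 cmH2O·s/L.
C = Vt/(Pplat − PEEP) = 385.0 / (14 − 8) = 385.0/6.0 = 64.167 mL/cmH2O.
τ = R × C = 25.556 × 0.06417 L/cmH2O = 1.64 s.
Fraction remaining = e^(−Te/τ) = e^(−1.34/1.64) = 0.4417.
Trapped volume = 385.0 × 0.4417 = 170.05 mL.

170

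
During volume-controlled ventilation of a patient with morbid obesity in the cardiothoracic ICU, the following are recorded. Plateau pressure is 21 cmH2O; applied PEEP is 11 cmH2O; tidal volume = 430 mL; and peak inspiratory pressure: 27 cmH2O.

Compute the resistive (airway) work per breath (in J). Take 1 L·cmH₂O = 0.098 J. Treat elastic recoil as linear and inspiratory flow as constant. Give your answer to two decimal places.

With constant inspiratory flow the resistive pressure is constant at PIP − Pplat = 27 − 21 = 6.0 cmH2O, so resistive work = 6.0 × 0.430 = 2.58 L·cmH2O.
× 0.098 J/(L·cmH2O) → 0.2528 J.

0.25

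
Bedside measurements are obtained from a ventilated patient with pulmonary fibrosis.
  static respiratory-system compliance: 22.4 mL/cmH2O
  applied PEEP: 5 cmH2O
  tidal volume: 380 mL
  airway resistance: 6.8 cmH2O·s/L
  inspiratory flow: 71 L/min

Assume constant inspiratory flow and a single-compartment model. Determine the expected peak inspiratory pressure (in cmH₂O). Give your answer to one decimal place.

30.0

Flow: 71 L/min ÷ 60 = 1.1833 L/s.
Equation of motion (constant flow): PIP = Vt/C + R·V̇ + PEEP.
PIP = 380/22.4 + 6.8×1.1833 + 5 = 16.964 + 8.046 + 5 = 30.01 cmH2O.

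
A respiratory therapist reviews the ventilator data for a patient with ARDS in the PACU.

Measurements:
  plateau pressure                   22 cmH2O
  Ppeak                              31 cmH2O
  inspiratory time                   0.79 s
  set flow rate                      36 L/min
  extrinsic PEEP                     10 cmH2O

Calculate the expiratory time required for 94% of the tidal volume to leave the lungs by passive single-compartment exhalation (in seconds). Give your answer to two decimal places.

Flow: 36 L/min ÷ 60 = 0.6 L/s.
Vt = flow × Ti = 0.6 L/s × 0.79 s × 1000 mL/L = 474.0 mL.
R = (PIP − Pplat)/V̇ = (31 − 22) / 0.6 = 9.0/0.6 = 15.0 cmH2O·s/L.
C = Vt/(Pplat − PEEP) = 474.0 / (22 − 10) = 474.0/12.0 = 39.5 mL/cmH2O.
τ = R × C = 15.0 × 0.0395 L/cmH2O = 0.5925 s.
t = −τ·ln(1 − 0.94) = −0.5925·ln(0.06) = 1.667 s.

1.67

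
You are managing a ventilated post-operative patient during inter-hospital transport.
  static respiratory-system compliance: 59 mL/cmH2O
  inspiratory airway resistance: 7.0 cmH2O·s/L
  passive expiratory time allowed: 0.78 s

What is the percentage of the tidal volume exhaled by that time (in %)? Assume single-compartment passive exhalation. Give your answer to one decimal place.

τ = R × C = 7.0 × 59 mL/cmH2O = 7.0 × 0.059 L/cmH2O = 0.413 s.
Passive exhalation: V(t)/V₀ = e^(−t/τ) = e^(−0.78/0.413) = 0.1513.
Fraction exhaled = 1 − 0.1513 = 0.8487 → 84.87%.

84.9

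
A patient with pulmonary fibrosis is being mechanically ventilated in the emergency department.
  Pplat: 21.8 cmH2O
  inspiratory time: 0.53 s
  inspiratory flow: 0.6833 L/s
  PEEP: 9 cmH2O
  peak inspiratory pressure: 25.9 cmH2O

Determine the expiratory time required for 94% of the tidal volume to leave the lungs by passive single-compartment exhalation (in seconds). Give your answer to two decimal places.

0.48

Vt = flow × Ti = 0.6833 L/s × 0.53 s × 1000 mL/L = 362.15 mL.
R = (PIP − Pplat)/V̇ = (25.9 − 21.8) / 0.6833 = 4.1/0.6833 = 6.0 cmH2O·s/L.
C = Vt/(Pplat − PEEP) = 362.15 / (21.8 − 9) = 362.15/12.8 = 28.293 mL/cmH2O.
τ = R × C = 6.0 × 0.02829 L/cmH2O = 0.1697 s.
t = −τ·ln(1 − 0.94) = −0.1697·ln(0.06) = 0.4774 s.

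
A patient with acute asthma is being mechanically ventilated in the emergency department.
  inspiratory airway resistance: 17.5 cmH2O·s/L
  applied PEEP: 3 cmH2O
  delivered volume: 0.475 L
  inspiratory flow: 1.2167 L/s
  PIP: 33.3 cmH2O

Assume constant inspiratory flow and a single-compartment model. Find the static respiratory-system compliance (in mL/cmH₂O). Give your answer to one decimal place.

Equation of motion (constant flow): PIP = Vt/C + R·V̇ + PEEP.
Vt/C = PIP − R·V̇ − PEEP = 33.3 − 17.5×1.2167 − 3 = 33.3 − 21.292 − 3 = 9.008 cmH2O.
C = Vt / 9.008 = 475 / 9.008 = 52.731 mL/cmH2O.

52.7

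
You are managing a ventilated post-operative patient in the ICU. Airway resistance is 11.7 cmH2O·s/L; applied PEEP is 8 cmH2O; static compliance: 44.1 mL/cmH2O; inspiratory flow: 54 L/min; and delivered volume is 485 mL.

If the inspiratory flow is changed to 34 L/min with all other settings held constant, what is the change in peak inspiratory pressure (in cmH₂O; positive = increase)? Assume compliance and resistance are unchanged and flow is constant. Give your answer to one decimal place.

Flow: 54 L/min ÷ 60 = 0.9 L/s.
New flow: 34 L/min ÷ 60 = 0.5667 L/s.
PIP = Vt/C + R·V̇ + PEEP (constant-flow equation of motion).
Only the resistive term changes: ΔPIP = R × ΔV̇ = 11.7 × (0.5667 − 0.9) = 11.7 × -0.3333 = -3.9 cmH2O.

-3.9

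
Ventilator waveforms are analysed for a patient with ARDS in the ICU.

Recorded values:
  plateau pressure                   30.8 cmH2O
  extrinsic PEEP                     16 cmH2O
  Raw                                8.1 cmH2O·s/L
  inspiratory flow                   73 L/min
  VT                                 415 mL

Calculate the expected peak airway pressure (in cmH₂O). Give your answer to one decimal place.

40.7

Flow: 73 L/min ÷ 60 = 1.2167 L/s.
PIP = Pplat + Raw × flow = 30.8 + 8.1 × 1.2167 = 30.8 + 9.855 = 40.655 cmH2O.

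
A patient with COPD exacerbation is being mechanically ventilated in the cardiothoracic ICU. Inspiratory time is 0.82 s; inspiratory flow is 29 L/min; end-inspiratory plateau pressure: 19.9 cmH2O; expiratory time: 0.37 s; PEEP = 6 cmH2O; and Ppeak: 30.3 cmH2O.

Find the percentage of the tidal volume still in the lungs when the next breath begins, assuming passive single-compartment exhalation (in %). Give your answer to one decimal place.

Flow: 29 L/min ÷ 60 = 0.4833 L/s.
Vt = flow × Ti = 0.4833 L/s × 0.82 s × 1000 mL/L = 396.31 mL.
R = (PIP − Pplat)/V̇ = (30.3 − 19.9) / 0.4833 = 10.4/0.4833 = 21.519 cmH2O·s/L.
C = Vt/(Pplat − PEEP) = 396.31 / (19.9 − 6) = 396.31/13.9 = 28.512 mL/cmH2O.
τ = R × C = 21.519 × 0.02851 L/cmH2O = 0.6135 s.
Fraction remaining at end-expiration = e^(−Te/τ) = e^(−0.37/0.6135) = 0.5471 → 54.71%.

54.7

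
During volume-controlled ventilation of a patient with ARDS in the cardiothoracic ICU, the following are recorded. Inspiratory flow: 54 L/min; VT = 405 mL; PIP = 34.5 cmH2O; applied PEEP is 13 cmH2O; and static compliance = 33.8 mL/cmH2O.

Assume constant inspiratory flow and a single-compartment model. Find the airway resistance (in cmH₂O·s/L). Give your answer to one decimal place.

Flow: 54 L/min ÷ 60 = 0.9 L/s.
Equation of motion (constant flow): PIP = Vt/C + R·V̇ + PEEP.
R·V̇ = PIP − Vt/C − PEEP = 34.5 − 405/33.8 − 13 = 34.5 − 11.982 − 13 = 9.518 cmH2O.
R = 9.518 / 0.9 = 10.576 cmH2O·s/L.

10.6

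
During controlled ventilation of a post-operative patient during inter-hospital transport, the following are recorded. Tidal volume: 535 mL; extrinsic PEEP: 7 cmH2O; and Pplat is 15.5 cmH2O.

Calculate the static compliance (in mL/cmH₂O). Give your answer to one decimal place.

62.9

Cstat = Vt / (Pplat − PEEP) = 535 / (15.5 − 7) = 535 / 8.5 = 62.941 mL/cmH2O.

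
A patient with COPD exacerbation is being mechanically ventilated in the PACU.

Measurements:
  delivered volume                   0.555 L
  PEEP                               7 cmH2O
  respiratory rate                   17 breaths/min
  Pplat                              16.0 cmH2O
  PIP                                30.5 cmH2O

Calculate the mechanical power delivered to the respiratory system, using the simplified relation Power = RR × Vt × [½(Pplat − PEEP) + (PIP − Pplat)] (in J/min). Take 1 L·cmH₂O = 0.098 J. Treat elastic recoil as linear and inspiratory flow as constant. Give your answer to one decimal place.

Per-breath work = Vt × [½(Pplat−PEEP) + (PIP−Pplat)] = 0.555 × [0.5×9.0 + 14.5] = 0.555 × 19.0 = 10.545 L·cmH2O.
Power = 17 × 10.545 = 179.27 L·cmH2O/min.
× 0.098 J/(L·cmH2O) → 17.568 J/min.

17.6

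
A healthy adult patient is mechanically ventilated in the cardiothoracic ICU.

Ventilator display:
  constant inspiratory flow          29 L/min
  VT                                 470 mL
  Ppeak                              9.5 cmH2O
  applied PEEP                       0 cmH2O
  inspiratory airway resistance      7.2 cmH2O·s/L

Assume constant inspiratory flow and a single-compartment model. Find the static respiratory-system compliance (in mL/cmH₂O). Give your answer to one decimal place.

Flow: 29 L/min ÷ 60 = 0.4833 L/s.
Equation of motion (constant flow): PIP = Vt/C + R·V̇ + PEEP.
Vt/C = PIP − R·V̇ − PEEP = 9.5 − 7.2×0.4833 − 0 = 9.5 − 3.48 − 0 = 6.02 cmH2O.
C = Vt / 6.02 = 470 / 6.02 = 78.073 mL/cmH2O.

78.1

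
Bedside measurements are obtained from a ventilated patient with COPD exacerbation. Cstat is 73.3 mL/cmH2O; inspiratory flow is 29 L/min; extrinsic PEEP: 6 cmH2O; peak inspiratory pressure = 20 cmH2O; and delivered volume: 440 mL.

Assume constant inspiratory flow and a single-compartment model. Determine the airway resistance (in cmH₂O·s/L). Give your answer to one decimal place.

Flow: 29 L/min ÷ 60 = 0.4833 L/s.
Equation of motion (constant flow): PIP = Vt/C + R·V̇ + PEEP.
R·V̇ = PIP − Vt/C − PEEP = 20 − 440/73.3 − 6 = 20 − 6.003 − 6 = 7.997 cmH2O.
R = 7.997 / 0.4833 = 16.547 cmH2O·s/L.

16.5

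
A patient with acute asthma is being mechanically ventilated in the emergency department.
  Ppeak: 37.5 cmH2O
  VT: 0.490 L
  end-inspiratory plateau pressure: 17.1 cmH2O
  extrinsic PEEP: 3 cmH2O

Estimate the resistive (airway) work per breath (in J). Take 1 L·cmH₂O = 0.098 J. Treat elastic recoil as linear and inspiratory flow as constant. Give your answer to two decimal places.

0.98

With constant inspiratory flow the resistive pressure is constant at PIP − Pplat = 37.5 − 17.1 = 20.4 cmH2O, so resistive work = 20.4 × 0.490 = 9.996 L·cmH2O.
× 0.098 J/(L·cmH2O) → 0.9796 J.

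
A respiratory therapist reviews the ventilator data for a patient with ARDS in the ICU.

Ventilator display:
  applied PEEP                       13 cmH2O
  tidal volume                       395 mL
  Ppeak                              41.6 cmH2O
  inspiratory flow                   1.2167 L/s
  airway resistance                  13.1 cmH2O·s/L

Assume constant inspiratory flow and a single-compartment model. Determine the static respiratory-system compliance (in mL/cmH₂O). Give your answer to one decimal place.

Equation of motion (constant flow): PIP = Vt/C + R·V̇ + PEEP.
Vt/C = PIP − R·V̇ − PEEP = 41.6 − 13.1×1.2167 − 13 = 41.6 − 15.939 − 13 = 12.661 cmH2O.
C = Vt / 12.661 = 395 / 12.661 = 31.198 mL/cmH2O.

31.2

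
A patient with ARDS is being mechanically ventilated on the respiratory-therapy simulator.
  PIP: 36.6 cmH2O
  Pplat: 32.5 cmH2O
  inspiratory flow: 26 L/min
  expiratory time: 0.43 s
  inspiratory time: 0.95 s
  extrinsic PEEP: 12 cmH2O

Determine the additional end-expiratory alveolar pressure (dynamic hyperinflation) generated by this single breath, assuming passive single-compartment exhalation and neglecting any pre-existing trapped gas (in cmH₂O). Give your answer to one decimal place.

Flow: 26 L/min ÷ 60 = 0.4333 L/s.
Vt = flow × Ti = 0.4333 L/s × 0.95 s × 1000 mL/L = 411.64 mL.
R = (PIP − Pplat)/V̇ = (36.6 − 32.5) / 0.4333 = 4.1/0.4333 = 9.462 cmH2O·s/L.
C = Vt/(Pplat − PEEP) = 411.64 / (32.5 − 12) = 411.64/20.5 = 20.08 mL/cmH2O.
τ = R × C = 9.462 × 0.02008 L/cmH2O = 0.19 s.
Fraction remaining = e^(−Te/τ) = e^(−0.43/0.19) = 0.104; trapped volume = 411.64 × 0.104 = 42.811 mL.
Additional alveolar pressure from trapping ≈ V_trapped / C = 42.811 / 20.08 = 2.132 cmH2O.

2.1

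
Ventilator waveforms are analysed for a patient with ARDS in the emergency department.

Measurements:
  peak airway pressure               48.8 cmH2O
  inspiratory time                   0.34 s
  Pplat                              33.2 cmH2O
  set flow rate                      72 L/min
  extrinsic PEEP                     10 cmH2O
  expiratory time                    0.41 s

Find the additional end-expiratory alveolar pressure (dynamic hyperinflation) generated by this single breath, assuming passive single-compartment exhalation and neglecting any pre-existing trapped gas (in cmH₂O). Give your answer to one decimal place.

3.9

Flow: 72 L/min ÷ 60 = 1.2 L/s.
Vt = flow × Ti = 1.2 L/s × 0.34 s × 1000 mL/L = 408.0 mL.
R = (PIP − Pplat)/V̇ = (48.8 − 33.2) / 1.2 = 15.6/1.2 = 13.0 cmH2O·s/L.
C = Vt/(Pplat − PEEP) = 408.0 / (33.2 − 10) = 408.0/23.2 = 17.586 mL/cmH2O.
τ = R × C = 13.0 × 0.01759 L/cmH2O = 0.2287 s.
Fraction remaining = e^(−Te/τ) = e^(−0.41/0.2287) = 0.1665; trapped volume = 408.0 × 0.1665 = 67.932 mL.
Additional alveolar pressure from trapping ≈ V_trapped / C = 67.932 / 17.586 = 3.863 cmH2O.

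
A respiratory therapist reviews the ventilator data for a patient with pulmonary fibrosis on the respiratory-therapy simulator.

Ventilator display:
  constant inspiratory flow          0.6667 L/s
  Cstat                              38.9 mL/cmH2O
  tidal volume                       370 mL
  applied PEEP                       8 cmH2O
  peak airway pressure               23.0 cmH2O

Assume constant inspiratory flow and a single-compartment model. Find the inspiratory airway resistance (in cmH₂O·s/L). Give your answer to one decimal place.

8.2

Equation of motion (constant flow): PIP = Vt/C + R·V̇ + PEEP.
R·V̇ = PIP − Vt/C − PEEP = 23.0 − 370/38.9 − 8 = 23.0 − 9.512 − 8 = 5.488 cmH2O.
R = 5.488 / 0.6667 = 8.232 cmH2O·s/L.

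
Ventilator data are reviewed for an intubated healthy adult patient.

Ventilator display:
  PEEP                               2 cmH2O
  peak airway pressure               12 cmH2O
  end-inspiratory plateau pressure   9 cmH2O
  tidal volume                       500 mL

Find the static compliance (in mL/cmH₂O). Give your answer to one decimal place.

71.4

Cstat = Vt / (Pplat − PEEP) = 500 / (9 − 2) = 500 / 7.0 = 71.429 mL/cmH2O.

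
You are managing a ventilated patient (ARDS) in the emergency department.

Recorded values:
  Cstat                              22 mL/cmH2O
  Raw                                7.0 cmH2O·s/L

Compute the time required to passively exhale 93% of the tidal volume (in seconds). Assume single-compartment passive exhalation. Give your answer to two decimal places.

0.41

τ = R × C = 7.0 × 22 mL/cmH2O = 7.0 × 0.022 L/cmH2O = 0.154 s.
Exhaled fraction f = 1 − e^(−t/τ) → t = −τ·ln(1 − f) = −0.154·ln(0.07) = 0.4095 s.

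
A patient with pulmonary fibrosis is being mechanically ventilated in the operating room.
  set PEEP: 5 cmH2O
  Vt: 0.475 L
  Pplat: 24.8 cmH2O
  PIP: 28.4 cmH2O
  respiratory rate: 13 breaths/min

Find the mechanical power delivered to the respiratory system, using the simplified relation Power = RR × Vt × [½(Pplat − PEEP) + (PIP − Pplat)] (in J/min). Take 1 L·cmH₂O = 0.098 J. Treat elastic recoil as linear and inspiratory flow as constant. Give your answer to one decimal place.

Per-breath work = Vt × [½(Pplat−PEEP) + (PIP−Pplat)] = 0.475 × [0.5×19.8 + 3.6] = 0.475 × 13.5 = 6.413 L·cmH2O.
Power = 13 × 6.413 = 83.369 L·cmH2O/min.
× 0.098 J/(L·cmH2O) → 8.17 J/min.

8.2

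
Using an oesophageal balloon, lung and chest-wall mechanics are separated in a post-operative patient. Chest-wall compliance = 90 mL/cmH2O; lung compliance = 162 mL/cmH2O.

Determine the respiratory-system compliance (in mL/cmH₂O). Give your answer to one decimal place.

57.9

Lung and chest wall are elastances in series: 1/Crs = 1/CL + 1/Ccw.
1/Crs = 1/162 + 1/90 = 0.01728.
Crs = 57.87 mL/cmH2O.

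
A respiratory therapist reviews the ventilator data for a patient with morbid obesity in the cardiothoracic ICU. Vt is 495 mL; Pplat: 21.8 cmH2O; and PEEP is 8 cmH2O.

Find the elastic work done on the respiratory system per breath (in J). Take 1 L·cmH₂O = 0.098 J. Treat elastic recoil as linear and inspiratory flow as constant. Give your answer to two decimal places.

0.33

Elastic work ≈ ½ × (Pplat − PEEP) × Vt = 0.5 × (21.8 − 8) × 0.495 L = 0.5 × 13.8 × 0.495 = 3.416 L·cmH2O.
× 0.098 J/(L·cmH2O) → 0.3348 J.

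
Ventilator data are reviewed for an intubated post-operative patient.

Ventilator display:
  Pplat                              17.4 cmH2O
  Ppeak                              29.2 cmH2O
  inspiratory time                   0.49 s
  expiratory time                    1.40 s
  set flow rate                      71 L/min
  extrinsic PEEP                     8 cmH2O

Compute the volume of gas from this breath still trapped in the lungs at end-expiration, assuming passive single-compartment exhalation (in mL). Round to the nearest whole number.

Flow: 71 L/min ÷ 60 = 1.1833 L/s.
Vt = flow × Ti = 1.1833 L/s × 0.49 s × 1000 mL/L = 579.82 mL.
R = (PIP − Pplat)/V̇ = (29.2 − 17.4) / 1.1833 = 11.8/1.1833 = 9.972 cmH2O·s/L.
C = Vt/(Pplat − PEEP) = 579.82 / (17.4 − 8) = 579.82/9.4 = 61.683 mL/cmH2O.
τ = R × C = 9.972 × 0.06168 L/cmH2O = 0.6151 s.
Fraction remaining = e^(−Te/τ) = e^(−1.40/0.6151) = 0.1027.
Trapped volume = 579.82 × 0.1027 = 59.548 mL.

60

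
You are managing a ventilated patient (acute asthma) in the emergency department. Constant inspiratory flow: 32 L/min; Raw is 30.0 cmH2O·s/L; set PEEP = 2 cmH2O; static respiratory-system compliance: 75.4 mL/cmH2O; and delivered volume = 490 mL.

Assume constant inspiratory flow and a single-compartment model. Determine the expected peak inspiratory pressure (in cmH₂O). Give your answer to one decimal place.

24.5

Flow: 32 L/min ÷ 60 = 0.5333 L/s.
Equation of motion (constant flow): PIP = Vt/C + R·V̇ + PEEP.
PIP = 490/75.4 + 30.0×0.5333 + 2 = 6.499 + 15.999 + 2 = 24.498 cmH2O.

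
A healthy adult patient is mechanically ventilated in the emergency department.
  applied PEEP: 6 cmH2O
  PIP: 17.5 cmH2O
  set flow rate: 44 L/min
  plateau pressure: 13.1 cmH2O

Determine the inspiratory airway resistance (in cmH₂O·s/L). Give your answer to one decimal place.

Flow: 44 L/min ÷ 60 = 0.7333 L/s.
Raw = (PIP − Pplat) / flow = (17.5 − 13.1) / 0.7333 = 4.4 / 0.7333 = 6.0 cmH2O·s/L.

6.0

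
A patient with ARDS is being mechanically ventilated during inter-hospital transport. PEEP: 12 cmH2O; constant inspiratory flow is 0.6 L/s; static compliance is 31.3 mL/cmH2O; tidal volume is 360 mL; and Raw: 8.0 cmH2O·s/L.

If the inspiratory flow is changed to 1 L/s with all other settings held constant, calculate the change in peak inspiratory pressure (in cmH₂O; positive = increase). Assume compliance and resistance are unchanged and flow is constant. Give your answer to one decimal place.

PIP = Vt/C + R·V̇ + PEEP (constant-flow equation of motion).
Only the resistive term changes: ΔPIP = R × ΔV̇ = 8.0 × (1 − 0.6) = 8.0 × 0.4 = 3.2 cmH2O.

3.2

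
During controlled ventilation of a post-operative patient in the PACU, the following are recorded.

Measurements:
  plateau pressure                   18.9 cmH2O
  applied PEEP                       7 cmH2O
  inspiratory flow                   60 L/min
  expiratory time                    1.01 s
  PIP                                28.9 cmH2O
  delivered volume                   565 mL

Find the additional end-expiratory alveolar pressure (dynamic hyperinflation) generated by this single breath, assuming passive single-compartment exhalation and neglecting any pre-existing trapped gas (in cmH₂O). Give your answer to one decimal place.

1.4

Flow: 60 L/min ÷ 60 = 1 L/s.
R = (PIP − Pplat)/V̇ = (28.9 − 18.9) / 1 = 10.0/1 = 10.0 cmH2O·s/L.
C = Vt/(Pplat − PEEP) = 565.0 / (18.9 − 7) = 565.0/11.9 = 47.479 mL/cmH2O.
τ = R × C = 10.0 × 0.04748 L/cmH2O = 0.4748 s.
Fraction remaining = e^(−Te/τ) = e^(−1.01/0.4748) = 0.1192; trapped volume = 565.0 × 0.1192 = 67.348 mL.
Additional alveolar pressure from trapping ≈ V_trapped / C = 67.348 / 47.479 = 1.418 cmH2O.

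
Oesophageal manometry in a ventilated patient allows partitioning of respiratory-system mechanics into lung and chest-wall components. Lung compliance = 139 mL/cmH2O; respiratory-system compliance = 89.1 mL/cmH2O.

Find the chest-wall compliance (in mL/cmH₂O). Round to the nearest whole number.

1/Ccw = 1/Crs − 1/CL.
1/Ccw = 1/89.1 − 1/139 = 0.004029.
Ccw = 248.2 mL/cmH2O.

248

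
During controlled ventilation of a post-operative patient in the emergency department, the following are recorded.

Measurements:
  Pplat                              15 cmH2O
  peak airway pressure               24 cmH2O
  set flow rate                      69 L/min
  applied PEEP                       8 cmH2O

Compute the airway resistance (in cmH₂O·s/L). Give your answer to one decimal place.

7.8

Flow: 69 L/min ÷ 60 = 1.15 L/s.
Raw = (PIP − Pplat) / flow = (24 − 15) / 1.15 = 9.0 / 1.15 = 7.826 cmH2O·s/L.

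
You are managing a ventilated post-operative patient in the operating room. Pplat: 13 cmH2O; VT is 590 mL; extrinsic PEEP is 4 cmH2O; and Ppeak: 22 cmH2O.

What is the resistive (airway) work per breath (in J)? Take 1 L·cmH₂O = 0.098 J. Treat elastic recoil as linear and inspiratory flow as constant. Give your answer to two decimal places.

0.52

With constant inspiratory flow the resistive pressure is constant at PIP − Pplat = 22 − 13 = 9.0 cmH2O, so resistive work = 9.0 × 0.590 = 5.31 L·cmH2O.
× 0.098 J/(L·cmH2O) → 0.5204 J.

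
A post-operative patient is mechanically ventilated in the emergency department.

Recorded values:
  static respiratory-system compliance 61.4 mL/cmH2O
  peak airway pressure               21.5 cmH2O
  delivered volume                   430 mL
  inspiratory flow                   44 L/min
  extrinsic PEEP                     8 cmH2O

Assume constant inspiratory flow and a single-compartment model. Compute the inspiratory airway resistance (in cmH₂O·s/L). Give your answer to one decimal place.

8.9

Flow: 44 L/min ÷ 60 = 0.7333 L/s.
Equation of motion (constant flow): PIP = Vt/C + R·V̇ + PEEP.
R·V̇ = PIP − Vt/C − PEEP = 21.5 − 430/61.4 − 8 = 21.5 − 7.003 − 8 = 6.497 cmH2O.
R = 6.497 / 0.7333 = 8.86 cmH2O·s/L.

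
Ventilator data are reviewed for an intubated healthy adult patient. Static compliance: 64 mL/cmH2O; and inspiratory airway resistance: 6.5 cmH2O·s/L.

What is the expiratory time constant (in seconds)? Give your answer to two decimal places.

0.42

τ = R × C = 6.5 × 64 mL/cmH2O = 6.5 × 0.064 L/cmH2O = 0.416 s.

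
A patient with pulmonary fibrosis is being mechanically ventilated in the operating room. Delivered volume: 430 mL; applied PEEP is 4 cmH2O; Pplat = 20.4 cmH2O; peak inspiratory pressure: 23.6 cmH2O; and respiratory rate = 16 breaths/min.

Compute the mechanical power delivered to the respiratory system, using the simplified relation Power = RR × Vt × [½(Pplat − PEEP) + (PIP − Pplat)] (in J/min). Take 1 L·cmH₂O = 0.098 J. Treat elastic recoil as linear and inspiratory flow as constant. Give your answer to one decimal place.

7.7

Per-breath work = Vt × [½(Pplat−PEEP) + (PIP−Pplat)] = 0.430 × [0.5×16.4 + 3.2] = 0.430 × 11.4 = 4.902 L·cmH2O.
Power = 16 × 4.902 = 78.432 L·cmH2O/min.
× 0.098 J/(L·cmH2O) → 7.686 J/min.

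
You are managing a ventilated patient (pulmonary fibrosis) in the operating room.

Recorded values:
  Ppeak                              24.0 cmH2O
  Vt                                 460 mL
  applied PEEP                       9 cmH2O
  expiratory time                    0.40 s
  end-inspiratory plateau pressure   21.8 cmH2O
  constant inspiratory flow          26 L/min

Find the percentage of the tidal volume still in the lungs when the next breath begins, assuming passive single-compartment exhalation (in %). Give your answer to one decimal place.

11.2

Flow: 26 L/min ÷ 60 = 0.4333 L/s.
R = (PIP − Pplat)/V̇ = (24.0 − 21.8) / 0.4333 = 2.2/0.4333 = 5.077 cmH2O·s/L.
C = Vt/(Pplat − PEEP) = 460.0 / (21.8 − 9) = 460.0/12.8 = 35.938 mL/cmH2O.
τ = R × C = 5.077 × 0.03594 L/cmH2O = 0.1825 s.
Fraction remaining at end-expiration = e^(−Te/τ) = e^(−0.40/0.1825) = 0.1117 → 11.17%.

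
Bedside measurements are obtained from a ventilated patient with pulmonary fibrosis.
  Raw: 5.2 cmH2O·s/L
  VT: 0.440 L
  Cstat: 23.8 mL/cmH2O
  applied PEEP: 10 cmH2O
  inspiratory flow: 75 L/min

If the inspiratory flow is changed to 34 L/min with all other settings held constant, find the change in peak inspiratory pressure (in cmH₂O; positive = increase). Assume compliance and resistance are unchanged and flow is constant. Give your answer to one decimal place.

Flow: 75 L/min ÷ 60 = 1.25 L/s.
New flow: 34 L/min ÷ 60 = 0.5667 L/s.
PIP = Vt/C + R·V̇ + PEEP (constant-flow equation of motion).
Only the resistive term changes: ΔPIP = R × ΔV̇ = 5.2 × (0.5667 − 1.25) = 5.2 × -0.6833 = -3.553 cmH2O.

-3.6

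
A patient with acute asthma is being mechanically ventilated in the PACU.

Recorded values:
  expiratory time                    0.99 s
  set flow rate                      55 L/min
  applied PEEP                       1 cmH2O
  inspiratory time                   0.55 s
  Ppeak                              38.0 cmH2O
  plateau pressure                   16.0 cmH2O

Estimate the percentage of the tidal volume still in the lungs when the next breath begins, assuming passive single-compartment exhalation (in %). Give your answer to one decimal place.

Flow: 55 L/min ÷ 60 = 0.9167 L/s.
Vt = flow × Ti = 0.9167 L/s × 0.55 s × 1000 mL/L = 504.19 mL.
R = (PIP − Pplat)/V̇ = (38.0 − 16.0) / 0.9167 = 22.0/0.9167 = 23.999 cmH2O·s/L.
C = Vt/(Pplat − PEEP) = 504.19 / (16.0 − 1) = 504.19/15.0 = 33.613 mL/cmH2O.
τ = R × C = 23.999 × 0.03361 L/cmH2O = 0.8066 s.
Fraction remaining at end-expiration = e^(−Te/τ) = e^(−0.99/0.8066) = 0.2931 → 29.31%.

29.3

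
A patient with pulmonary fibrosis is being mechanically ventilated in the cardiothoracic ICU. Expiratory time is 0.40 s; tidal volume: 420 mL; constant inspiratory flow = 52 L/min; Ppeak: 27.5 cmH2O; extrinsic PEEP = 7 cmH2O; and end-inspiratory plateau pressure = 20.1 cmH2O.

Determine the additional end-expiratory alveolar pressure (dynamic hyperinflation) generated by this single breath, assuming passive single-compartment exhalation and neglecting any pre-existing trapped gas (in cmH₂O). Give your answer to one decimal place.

3.0

Flow: 52 L/min ÷ 60 = 0.8667 L/s.
R = (PIP − Pplat)/V̇ = (27.5 − 20.1) / 0.8667 = 7.4/0.8667 = 8.538 cmH2O·s/L.
C = Vt/(Pplat − PEEP) = 420.0 / (20.1 − 7) = 420.0/13.1 = 32.061 mL/cmH2O.
τ = R × C = 8.538 × 0.03206 L/cmH2O = 0.2737 s.
Fraction remaining = e^(−Te/τ) = e^(−0.40/0.2737) = 0.2319; trapped volume = 420.0 × 0.2319 = 97.398 mL.
Additional alveolar pressure from trapping ≈ V_trapped / C = 97.398 / 32.061 = 3.038 cmH2O.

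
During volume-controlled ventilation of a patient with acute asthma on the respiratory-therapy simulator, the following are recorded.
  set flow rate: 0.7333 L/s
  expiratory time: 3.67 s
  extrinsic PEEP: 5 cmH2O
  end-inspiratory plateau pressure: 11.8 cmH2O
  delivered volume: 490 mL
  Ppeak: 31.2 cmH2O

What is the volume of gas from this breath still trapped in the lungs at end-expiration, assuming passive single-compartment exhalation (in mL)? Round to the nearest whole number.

71

R = (PIP − Pplat)/V̇ = (31.2 − 11.8) / 0.7333 = 19.4/0.7333 = 26.456 cmH2O·s/L.
C = Vt/(Pplat − PEEP) = 490.0 / (11.8 − 5) = 490.0/6.8 = 72.059 mL/cmH2O.
τ = R × C = 26.456 × 0.07206 L/cmH2O = 1.906 s.
Fraction remaining = e^(−Te/τ) = e^(−3.67/1.906) = 0.1458.
Trapped volume = 490.0 × 0.1458 = 71.442 mL.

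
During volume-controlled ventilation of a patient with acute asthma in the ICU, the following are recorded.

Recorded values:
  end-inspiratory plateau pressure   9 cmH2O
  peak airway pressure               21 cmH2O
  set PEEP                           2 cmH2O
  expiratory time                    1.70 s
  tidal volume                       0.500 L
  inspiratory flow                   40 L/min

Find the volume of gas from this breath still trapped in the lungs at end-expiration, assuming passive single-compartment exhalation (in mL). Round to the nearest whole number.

133

Flow: 40 L/min ÷ 60 = 0.6667 L/s.
R = (PIP − Pplat)/V̇ = (21 − 9) / 0.6667 = 12.0/0.6667 = 17.999 cmH2O·s/L.
C = Vt/(Pplat − PEEP) = 500.0 / (9 − 2) = 500.0/7.0 = 71.429 mL/cmH2O.
τ = R × C = 17.999 × 0.07143 L/cmH2O = 1.286 s.
Fraction remaining = e^(−Te/τ) = e^(−1.70/1.286) = 0.2666.
Trapped volume = 500.0 × 0.2666 = 133.3 mL.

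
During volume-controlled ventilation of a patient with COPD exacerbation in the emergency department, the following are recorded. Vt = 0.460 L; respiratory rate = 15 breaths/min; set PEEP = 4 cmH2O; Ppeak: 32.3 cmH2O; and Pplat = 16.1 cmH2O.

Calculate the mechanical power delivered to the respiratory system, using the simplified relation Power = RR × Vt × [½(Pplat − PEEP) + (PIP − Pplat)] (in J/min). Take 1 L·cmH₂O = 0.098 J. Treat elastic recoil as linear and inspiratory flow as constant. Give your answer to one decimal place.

Per-breath work = Vt × [½(Pplat−PEEP) + (PIP−Pplat)] = 0.460 × [0.5×12.1 + 16.2] = 0.460 × 22.25 = 10.235 L·cmH2O.
Power = 15 × 10.235 = 153.53 L·cmH2O/min.
× 0.098 J/(L·cmH2O) → 15.046 J/min.

15.0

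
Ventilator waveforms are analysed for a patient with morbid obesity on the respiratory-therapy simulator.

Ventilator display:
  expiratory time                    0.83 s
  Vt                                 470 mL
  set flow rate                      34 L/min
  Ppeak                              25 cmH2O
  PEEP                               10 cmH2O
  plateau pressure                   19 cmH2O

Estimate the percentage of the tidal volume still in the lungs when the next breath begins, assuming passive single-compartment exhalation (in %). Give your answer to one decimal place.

Flow: 34 L/min ÷ 60 = 0.5667 L/s.
R = (PIP − Pplat)/V̇ = (25 − 19) / 0.5667 = 6.0/0.5667 = 10.588 cmH2O·s/L.
C = Vt/(Pplat − PEEP) = 470.0 / (19 − 10) = 470.0/9.0 = 52.222 mL/cmH2O.
τ = R × C = 10.588 × 0.05222 L/cmH2O = 0.5529 s.
Fraction remaining at end-expiration = e^(−Te/τ) = e^(−0.83/0.5529) = 0.2229 → 22.29%.

22.3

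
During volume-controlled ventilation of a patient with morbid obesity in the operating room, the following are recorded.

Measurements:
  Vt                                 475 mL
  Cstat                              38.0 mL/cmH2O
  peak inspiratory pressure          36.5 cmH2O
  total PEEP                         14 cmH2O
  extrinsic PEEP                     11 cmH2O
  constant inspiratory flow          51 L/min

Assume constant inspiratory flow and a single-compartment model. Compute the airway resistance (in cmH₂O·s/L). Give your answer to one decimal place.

Flow: 51 L/min ÷ 60 = 0.85 L/s.
Total PEEP = 14 cmH2O (set 11 + intrinsic 3); this is the baseline alveolar pressure.
Equation of motion (constant flow): PIP = Vt/C + R·V̇ + PEEP.
R·V̇ = PIP − Vt/C − PEEP = 36.5 − 475/38.0 − 14 = 36.5 − 12.5 − 14 = 10.0 cmH2O.
R = 10.0 / 0.85 = 11.765 cmH2O·s/L.

11.8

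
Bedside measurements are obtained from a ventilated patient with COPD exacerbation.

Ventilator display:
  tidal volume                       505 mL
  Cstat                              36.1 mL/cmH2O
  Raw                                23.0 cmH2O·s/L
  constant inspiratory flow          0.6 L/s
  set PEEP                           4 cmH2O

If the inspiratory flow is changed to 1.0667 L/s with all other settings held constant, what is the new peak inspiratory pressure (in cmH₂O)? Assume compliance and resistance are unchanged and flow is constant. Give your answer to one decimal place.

PIP = Vt/C + R·V̇ + PEEP (constant-flow equation of motion).
Only the resistive term changes: ΔPIP = R × ΔV̇ = 23.0 × (1.0667 − 0.6) = 23.0 × 0.4667 = 10.734 cmH2O.
Original PIP = 505/36.1 + 23.0×0.6 + 4 = 31.789 cmH2O; new PIP = 31.789 + (10.734) = 42.523 cmH2O.

42.5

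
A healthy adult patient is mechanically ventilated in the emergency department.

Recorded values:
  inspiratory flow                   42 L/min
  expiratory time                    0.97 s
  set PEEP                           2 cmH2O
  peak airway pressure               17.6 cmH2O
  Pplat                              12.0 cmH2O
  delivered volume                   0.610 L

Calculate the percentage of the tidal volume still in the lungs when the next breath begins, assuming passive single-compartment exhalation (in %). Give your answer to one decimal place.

Flow: 42 L/min ÷ 60 = 0.7 L/s.
R = (PIP − Pplat)/V̇ = (17.6 − 12.0) / 0.7 = 5.6/0.7 = 8.0 cmH2O·s/L.
C = Vt/(Pplat − PEEP) = 610.0 / (12.0 − 2) = 610.0/10.0 = 61.0 mL/cmH2O.
τ = R × C = 8.0 × 0.061 L/cmH2O = 0.488 s.
Fraction remaining at end-expiration = e^(−Te/τ) = e^(−0.97/0.488) = 0.137 → 13.7%.

13.7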